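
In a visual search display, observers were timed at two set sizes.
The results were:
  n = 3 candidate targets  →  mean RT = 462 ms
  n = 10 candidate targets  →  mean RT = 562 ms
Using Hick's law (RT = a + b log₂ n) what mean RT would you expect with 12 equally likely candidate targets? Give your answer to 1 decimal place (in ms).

Fit slope and intercept:
  b = (562 − 462) / (log₂ 10 − log₂ 3) = 100 / (3.3219 − 1.5850) = 57.572 ms/bit
  a = 462 − 57.572 × 1.5850 = 370.751 ms
Then RT(12) = 370.751 + 57.572 × log₂ 12 = 370.751 + 57.572 × 3.5850 ≈ 577.143 ms.

577.1 ms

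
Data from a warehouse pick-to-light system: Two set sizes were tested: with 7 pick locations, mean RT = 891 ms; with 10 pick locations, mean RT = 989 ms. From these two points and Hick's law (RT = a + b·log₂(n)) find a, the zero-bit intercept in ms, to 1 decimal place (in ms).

Slope: b = (989 − 891) / (log₂ 10 − log₂ 7) = 98/0.5146 = 190.449 ms/bit.
a = RT₁ − b·log₂ n₁ = 891 − 190.449 × 2.8074 = 356.342 ms.

356.3 ms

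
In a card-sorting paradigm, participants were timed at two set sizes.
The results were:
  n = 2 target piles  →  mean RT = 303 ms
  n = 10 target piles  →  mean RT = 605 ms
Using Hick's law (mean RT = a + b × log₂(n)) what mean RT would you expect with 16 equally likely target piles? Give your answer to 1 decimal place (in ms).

693.2 ms

RT is linear in log₂ n, so two points fix the line:
  b = (605 − 303) / (log₂ 10 − log₂ 2) = 302 / (3.3219 − 1) = 130.064 ms/bit
  a = 303 − 130.064 × 1 = 172.936 ms
Then RT(16) = 172.936 + 130.064 × log₂ 16 = 172.936 + 130.064 × 4 ≈ 693.193 ms.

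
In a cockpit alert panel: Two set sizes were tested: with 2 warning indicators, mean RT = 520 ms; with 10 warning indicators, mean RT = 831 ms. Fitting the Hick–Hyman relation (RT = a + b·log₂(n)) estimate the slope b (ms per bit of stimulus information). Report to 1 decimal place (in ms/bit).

133.9 ms/bit

Slope: b = (831 − 520) / (log₂ 10 − log₂ 2) = 311/2.3219 = 133.940 ms/bit.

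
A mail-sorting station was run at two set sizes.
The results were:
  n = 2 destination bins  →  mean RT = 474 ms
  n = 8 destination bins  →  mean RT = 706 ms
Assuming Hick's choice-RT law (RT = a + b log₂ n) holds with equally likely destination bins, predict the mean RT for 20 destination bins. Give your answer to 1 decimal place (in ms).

Solve the two-equation system in a and b:
  b = (706 − 474) / (log₂ 8 − log₂ 2) = 232 / (3 − 1) = 116.000 ms/bit
  a = 474 − 116.000 × 1 = 358.000 ms
Then RT(20) = 358.000 + 116.000 × log₂ 20 = 358.000 + 116.000 × 4.3219 ≈ 859.344 ms.

859.3 ms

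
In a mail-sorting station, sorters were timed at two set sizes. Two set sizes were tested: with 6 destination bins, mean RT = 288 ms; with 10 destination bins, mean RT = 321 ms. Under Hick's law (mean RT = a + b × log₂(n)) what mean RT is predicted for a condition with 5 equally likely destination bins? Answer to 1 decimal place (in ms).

RT is linear in log₂ n, so two points fix the line:
  b = (321 − 288) / (log₂ 10 − log₂ 6) = 33 / (3.3219 − 2.5850) = 44.778 ms/bit
  a = 288 − 44.778 × 2.5850 = 172.250 ms
Then RT(5) = 172.250 + 44.778 × log₂ 5 = 172.250 + 44.778 × 2.3219 ≈ 276.222 ms.

276.2 ms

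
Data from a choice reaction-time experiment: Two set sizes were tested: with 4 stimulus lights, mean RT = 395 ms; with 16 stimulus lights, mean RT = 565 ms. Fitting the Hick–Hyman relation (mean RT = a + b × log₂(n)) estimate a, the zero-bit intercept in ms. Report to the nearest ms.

225 ms

The slope on a log₂ axis is (565 − 395) / (4 − 2) = 85 ms/bit.
Intercept: a = 395 − 85·log₂(4) = 225.000 ms.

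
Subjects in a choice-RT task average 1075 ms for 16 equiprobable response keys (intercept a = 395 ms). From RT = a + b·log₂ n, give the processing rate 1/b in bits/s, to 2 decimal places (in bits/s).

5.88 bits/s

b = (1075 − 395)/log₂ 16 = 680/4 = 170.000 ms per bit = 0.17000 s/bit; the reciprocal is 5.882 bits/s.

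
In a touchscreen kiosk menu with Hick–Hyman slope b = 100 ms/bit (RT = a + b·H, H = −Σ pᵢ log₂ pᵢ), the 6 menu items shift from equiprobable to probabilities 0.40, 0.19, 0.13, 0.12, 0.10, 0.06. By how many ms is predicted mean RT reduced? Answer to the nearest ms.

28 ms

The RT saving is b·ΔH. Equiprobable H₀ = log₂(6) = 2.5850 bits; with the given probabilities H = 2.3094 bits.
b·(H₀ − H) = 100 × (2.5850 − 2.3094) = 27.55 ms.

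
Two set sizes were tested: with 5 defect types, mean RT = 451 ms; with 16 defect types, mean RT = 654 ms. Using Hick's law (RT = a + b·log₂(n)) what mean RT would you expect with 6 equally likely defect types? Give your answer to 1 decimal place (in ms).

482.8 ms

With log₂ n on the abscissa the relation is linear; from the two conditions:
  b = (654 − 451) / (log₂ 16 − log₂ 5) = 203 / (4 − 2.3219) = 120.972 ms/bit
  a = 451 − 120.972 × 2.3219 = 170.111 ms
Then RT(6) = 170.111 + 120.972 × log₂ 6 = 170.111 + 120.972 × 2.5850 ≈ 482.820 ms.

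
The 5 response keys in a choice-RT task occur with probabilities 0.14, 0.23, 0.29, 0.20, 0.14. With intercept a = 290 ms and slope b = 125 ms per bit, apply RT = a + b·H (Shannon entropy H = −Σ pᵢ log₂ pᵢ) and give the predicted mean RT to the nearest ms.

Entropy contributions −pᵢ log₂ pᵢ: 0.3971, 0.4877, 0.5179, 0.4644, 0.3971; sum H = 2.2642 bits.
RT = a + bH = 290 + 125·2.2642 = 573.02 ms.

573 ms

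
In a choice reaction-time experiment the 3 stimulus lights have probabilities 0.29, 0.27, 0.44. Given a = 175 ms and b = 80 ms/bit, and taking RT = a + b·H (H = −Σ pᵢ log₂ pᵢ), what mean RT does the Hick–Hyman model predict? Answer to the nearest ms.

299 ms

H = 0.29·log₂(1/0.29) + 0.27·log₂(1/0.27) + 0.44·log₂(1/0.44) = 1.5491 bits.
RT = 175 + 80 × 1.5491 = 298.93 ms.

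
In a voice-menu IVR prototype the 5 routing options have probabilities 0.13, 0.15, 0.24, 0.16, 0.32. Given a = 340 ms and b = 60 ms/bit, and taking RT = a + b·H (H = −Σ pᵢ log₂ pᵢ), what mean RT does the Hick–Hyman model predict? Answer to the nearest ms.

H = 0.13·log₂(1/0.13) + 0.15·log₂(1/0.15) + 0.24·log₂(1/0.24) + 0.16·log₂(1/0.16) + 0.32·log₂(1/0.32) = 2.2364 bits.
RT = 340 + 60 × 2.2364 = 474.18 ms.

474 ms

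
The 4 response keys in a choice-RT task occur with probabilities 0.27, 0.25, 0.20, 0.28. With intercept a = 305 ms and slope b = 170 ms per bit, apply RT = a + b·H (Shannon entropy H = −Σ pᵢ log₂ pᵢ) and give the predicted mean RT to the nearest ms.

H = 0.27·log₂(1/0.27) + 0.25·log₂(1/0.25) + 0.20·log₂(1/0.20) + 0.28·log₂(1/0.28) = 1.9886 bits.
RT = 305 + 170 × 1.9886 = 643.07 ms.

643 ms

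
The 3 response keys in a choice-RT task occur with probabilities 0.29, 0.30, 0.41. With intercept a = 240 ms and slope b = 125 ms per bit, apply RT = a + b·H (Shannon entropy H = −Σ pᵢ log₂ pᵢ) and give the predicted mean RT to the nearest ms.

H = 0.29·log₂(1/0.29) + 0.30·log₂(1/0.30) + 0.41·log₂(1/0.41) = 1.5664 bits.
RT = 240 + 125 × 1.5664 = 435.80 ms.

436 ms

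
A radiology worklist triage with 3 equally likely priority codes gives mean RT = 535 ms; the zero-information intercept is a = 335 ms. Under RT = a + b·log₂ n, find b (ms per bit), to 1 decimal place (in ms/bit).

126.2 ms/bit

b = (535 − 335) / log₂(3) = 200 / 1.5850 = 126.186 ms/bit.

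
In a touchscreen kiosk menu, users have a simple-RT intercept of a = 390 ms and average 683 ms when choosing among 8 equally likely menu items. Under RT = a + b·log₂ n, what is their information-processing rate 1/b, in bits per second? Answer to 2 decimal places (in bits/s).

10.24 bits/s

b = (683 − 390)/log₂ 8 = 293/3 = 97.667 ms per bit = 0.09767 s/bit; the reciprocal is 10.239 bits/s.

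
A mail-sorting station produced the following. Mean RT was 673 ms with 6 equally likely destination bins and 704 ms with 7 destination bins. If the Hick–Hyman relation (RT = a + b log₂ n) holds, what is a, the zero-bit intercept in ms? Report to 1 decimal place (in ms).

Slope: b = (704 − 673) / (log₂ 7 − log₂ 6) = 31/0.2224 = 139.393 ms/bit.
Intercept: a = 673 − 139.393·log₂(6) = 312.674 ms.

312.7 ms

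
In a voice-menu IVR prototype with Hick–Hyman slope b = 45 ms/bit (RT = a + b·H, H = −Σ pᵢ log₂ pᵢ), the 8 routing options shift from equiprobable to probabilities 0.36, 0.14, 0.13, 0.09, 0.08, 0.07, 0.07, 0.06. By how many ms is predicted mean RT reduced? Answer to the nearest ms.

The RT saving is b·ΔH. Equiprobable H₀ = log₂(8) = 3.0000 bits; with the given probabilities H = 2.6952 bits.
b·(H₀ − H) = 45 × (3.0000 − 2.6952) = 13.72 ms.

14 ms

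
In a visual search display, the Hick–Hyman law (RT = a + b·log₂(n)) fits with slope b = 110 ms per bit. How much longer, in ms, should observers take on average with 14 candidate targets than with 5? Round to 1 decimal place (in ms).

163.4 ms

The intercept a cancels: ΔRT = b·(log₂ n₂ − log₂ n₁) = b·log₂(n₂/n₁).
log₂(14) − log₂(5) = 3.8074 − 2.3219 = 1.4854.
ΔRT = 110 × 1.4854 = 163.397 ms.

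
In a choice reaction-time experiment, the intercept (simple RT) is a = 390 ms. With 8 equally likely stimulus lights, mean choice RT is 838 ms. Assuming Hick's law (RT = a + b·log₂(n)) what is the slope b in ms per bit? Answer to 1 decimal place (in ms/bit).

149.3 ms/bit

log₂(8) = 3 bits.
b = (RT − a)/log₂ n = (838 − 390) / 3 = 149.333 ms/bit.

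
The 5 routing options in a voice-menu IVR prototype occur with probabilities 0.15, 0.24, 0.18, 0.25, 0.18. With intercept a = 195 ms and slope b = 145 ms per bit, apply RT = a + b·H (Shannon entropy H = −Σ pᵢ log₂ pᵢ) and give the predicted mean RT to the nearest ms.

528 ms

H = 0.15·log₂(1/0.15) + 0.24·log₂(1/0.24) + 0.18·log₂(1/0.18) + 0.25·log₂(1/0.25) + 0.18·log₂(1/0.18) = 2.2953 bits.
RT = 195 + 145 × 2.2953 = 527.82 ms.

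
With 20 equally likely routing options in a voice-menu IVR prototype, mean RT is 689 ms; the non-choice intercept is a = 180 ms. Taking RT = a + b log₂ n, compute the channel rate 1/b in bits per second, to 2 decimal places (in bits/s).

b = (689 − 180)/log₂ 20 = 509/4.3219 = 117.772 ms per bit = 0.11777 s/bit; the reciprocal is 8.491 bits/s.

8.49 bits/s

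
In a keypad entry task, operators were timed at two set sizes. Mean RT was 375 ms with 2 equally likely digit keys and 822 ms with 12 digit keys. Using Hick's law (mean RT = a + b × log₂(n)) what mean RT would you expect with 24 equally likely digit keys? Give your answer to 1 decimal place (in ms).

RT is linear in log₂ n, so two points fix the line:
  b = (822 − 375) / (log₂ 12 − log₂ 2) = 447 / (3.5850 − 1) = 172.923 ms/bit
  a = 375 − 172.923 × 1 = 202.077 ms
Then RT(24) = 202.077 + 172.923 × log₂ 24 = 202.077 + 172.923 × 4.5850 ≈ 994.923 ms.

994.9 ms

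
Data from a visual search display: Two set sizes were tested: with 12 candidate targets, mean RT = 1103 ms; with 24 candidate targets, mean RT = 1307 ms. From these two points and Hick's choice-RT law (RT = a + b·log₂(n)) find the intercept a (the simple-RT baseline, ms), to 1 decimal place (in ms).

371.7 ms

Slope: b = (1307 − 1103) / (log₂ 24 − log₂ 12) = 204/1.0000 = 204.000 ms/bit.
Intercept: a = 1103 − 204.000·log₂(12) = 371.668 ms.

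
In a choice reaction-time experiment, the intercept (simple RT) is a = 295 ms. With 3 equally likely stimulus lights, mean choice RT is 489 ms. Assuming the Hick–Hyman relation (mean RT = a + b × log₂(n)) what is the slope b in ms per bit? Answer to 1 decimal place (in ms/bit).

3 alternatives carry log₂ 3 = 1.5850 bits; the choice cost is 489 − 295 = 194 ms, so b = 194/1.5850 = 122.400 ms/bit.

122.4 ms/bit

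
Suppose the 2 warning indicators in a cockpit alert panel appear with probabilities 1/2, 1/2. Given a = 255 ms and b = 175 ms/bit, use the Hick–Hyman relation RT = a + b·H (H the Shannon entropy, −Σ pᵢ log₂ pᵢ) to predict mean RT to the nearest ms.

430 ms

Each term −pᵢ log₂ pᵢ: 0.5·1 + 0.5·1; summed, H = 1.000 bits.
Mean RT = a + bH = 255 + 175·1.000 = 430.00 ms.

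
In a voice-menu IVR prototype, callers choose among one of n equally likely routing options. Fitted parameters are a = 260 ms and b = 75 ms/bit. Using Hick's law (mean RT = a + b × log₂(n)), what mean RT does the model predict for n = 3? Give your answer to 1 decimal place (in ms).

log₂(3) = 1.5850 bits, so RT = 260 + 75 × 1.5850 ≈ 378.872 ms.

378.9 ms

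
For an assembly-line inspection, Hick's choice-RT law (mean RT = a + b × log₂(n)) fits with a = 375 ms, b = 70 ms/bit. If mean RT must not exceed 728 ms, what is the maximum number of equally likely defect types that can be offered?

32

Information budget: (728 − 375)/70 = 5.0429 bits, so n ≤ 2^5.0429 = 32.965 → at most 32.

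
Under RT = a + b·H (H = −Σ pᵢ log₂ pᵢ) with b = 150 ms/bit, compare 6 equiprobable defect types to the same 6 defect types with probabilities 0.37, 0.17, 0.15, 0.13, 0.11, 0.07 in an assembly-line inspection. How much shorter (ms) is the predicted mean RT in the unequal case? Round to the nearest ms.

31 ms

Equiprobable entropy H₀ = log₂ 6 = 2.5850 bits.
Skewed entropy H = −Σ pᵢ log₂ pᵢ = 2.3773 bits.
ΔRT = b·(H₀ − H) = 150 × 0.2076 = 31.14 ms.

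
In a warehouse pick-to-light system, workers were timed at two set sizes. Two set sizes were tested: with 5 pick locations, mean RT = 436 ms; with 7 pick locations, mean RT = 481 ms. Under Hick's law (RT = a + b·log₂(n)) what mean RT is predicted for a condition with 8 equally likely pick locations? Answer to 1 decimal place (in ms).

With log₂ n on the abscissa the relation is linear; from the two conditions:
  b = (481 − 436) / (log₂ 7 − log₂ 5) = 45 / (2.8074 − 2.3219) = 92.702 ms/bit
  a = 436 − 92.702 × 2.3219 = 220.753 ms
Then RT(8) = 220.753 + 92.702 × log₂ 8 = 220.753 + 92.702 × 3 ≈ 498.859 ms.

498.9 ms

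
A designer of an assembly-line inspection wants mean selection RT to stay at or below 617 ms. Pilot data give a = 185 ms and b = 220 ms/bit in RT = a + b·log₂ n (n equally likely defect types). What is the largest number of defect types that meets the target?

3

220·log₂ n ≤ 617 − 185 = 432, giving log₂ n ≤ 1.9636 and n ≤ 3.900. The largest whole number is 3.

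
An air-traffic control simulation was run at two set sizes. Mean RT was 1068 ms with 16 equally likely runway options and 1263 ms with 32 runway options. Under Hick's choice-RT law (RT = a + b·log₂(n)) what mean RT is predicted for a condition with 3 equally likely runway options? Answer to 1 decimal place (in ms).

597.1 ms

Solve the two-equation system in a and b:
  b = (1263 − 1068) / (log₂ 32 − log₂ 16) = 195 / (5 − 4) = 195.000 ms/bit
  a = 1068 − 195.000 × 4 = 288.000 ms
Then RT(3) = 288.000 + 195.000 × log₂ 3 = 288.000 + 195.000 × 1.5850 ≈ 597.068 ms.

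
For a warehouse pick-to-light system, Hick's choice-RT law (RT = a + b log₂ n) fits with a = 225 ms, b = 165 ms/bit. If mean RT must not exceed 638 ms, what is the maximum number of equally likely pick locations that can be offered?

165·log₂ n ≤ 638 − 225 = 413, giving log₂ n ≤ 2.5030 and n ≤ 5.669. The largest whole number is 5.

5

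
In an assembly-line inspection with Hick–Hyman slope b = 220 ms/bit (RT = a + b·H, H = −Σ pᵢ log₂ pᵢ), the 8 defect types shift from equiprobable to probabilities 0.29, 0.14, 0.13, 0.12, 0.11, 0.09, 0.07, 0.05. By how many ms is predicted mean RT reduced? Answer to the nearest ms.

The RT saving is b·ΔH. Equiprobable H₀ = log₂(8) = 3.0000 bits; with the given probabilities H = 2.8123 bits.
b·(H₀ − H) = 220 × (3.0000 − 2.8123) = 41.29 ms.

41 ms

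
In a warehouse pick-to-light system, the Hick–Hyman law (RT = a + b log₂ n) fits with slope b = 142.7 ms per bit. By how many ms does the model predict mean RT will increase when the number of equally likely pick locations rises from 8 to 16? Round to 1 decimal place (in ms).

142.7 ms

ΔRT = (a + b log₂ n₂) − (a + b log₂ n₁) = b·(log₂ n₂ − log₂ n₁).
log₂(16) − log₂(8) = log₂(16/8) = log₂(2) = 1.
ΔRT = 142.7 × 1.0000 = 142.700 ms.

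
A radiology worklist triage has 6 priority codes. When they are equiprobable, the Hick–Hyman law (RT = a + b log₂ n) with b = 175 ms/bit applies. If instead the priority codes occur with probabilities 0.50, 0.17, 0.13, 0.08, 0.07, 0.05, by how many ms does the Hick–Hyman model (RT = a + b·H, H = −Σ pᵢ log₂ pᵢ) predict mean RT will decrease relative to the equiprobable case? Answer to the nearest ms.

The RT saving is b·ΔH. Equiprobable H₀ = log₂(6) = 2.5850 bits; with the given probabilities H = 2.0934 bits.
b·(H₀ − H) = 175 × (2.5850 − 2.0934) = 86.03 ms.

86 ms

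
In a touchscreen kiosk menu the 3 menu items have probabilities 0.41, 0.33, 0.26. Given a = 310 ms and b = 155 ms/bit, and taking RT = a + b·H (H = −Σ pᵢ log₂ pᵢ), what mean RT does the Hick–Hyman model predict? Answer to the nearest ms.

552 ms

Entropy contributions −pᵢ log₂ pᵢ: 0.5274, 0.5278, 0.5053; sum H = 1.5605 bits.
RT = a + bH = 310 + 155·1.5605 = 551.88 ms.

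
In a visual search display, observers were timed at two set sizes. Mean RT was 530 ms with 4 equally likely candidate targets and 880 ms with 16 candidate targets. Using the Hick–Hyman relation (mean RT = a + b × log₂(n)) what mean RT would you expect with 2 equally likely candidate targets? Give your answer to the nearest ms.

With log₂ n on the abscissa the relation is linear; from the two conditions:
  b = (880 − 530) / (log₂ 16 − log₂ 4) = 350 / (4 − 2) = 175 ms/bit
  a = 530 − 175 × 2 = 180 ms
Then RT(2) = 180 + 175 × log₂ 2 = 180 + 175 × 1 ≈ 355.000 ms.

355 ms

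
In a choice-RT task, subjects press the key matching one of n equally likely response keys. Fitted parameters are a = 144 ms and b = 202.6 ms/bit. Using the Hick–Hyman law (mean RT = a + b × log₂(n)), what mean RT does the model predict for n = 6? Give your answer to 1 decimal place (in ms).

667.7 ms

log₂(6) = 2.5850 bits, so RT = 144 + 202.6 × 2.5850 ≈ 667.713 ms.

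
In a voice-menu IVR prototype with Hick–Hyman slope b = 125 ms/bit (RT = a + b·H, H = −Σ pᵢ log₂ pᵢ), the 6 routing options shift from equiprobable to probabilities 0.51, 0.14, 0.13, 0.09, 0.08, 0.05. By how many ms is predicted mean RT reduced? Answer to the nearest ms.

61 ms

Equiprobable entropy H₀ = log₂ 6 = 2.5850 bits.
Skewed entropy H = −Σ pᵢ log₂ pᵢ = 2.0954 bits.
ΔRT = b·(H₀ − H) = 125 × 0.4895 = 61.19 ms.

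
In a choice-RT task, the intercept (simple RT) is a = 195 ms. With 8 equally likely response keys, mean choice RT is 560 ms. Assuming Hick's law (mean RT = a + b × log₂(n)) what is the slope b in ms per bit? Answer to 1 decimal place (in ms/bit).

log₂(8) = 3 bits.
b = (RT − a)/log₂ n = (560 − 195) / 3 = 121.667 ms/bit.

121.7 ms/bit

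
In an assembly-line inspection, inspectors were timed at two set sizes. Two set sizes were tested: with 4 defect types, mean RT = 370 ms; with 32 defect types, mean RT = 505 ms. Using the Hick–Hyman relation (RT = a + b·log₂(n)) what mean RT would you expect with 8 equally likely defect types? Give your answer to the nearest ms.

415 ms

RT is linear in log₂ n, so two points fix the line:
  b = (505 − 370) / (log₂ 32 − log₂ 4) = 135 / (5 − 2) = 45 ms/bit
  a = 370 − 45 × 2 = 280 ms
Then RT(8) = 280 + 45 × log₂ 8 = 280 + 45 × 3 ≈ 415.000 ms.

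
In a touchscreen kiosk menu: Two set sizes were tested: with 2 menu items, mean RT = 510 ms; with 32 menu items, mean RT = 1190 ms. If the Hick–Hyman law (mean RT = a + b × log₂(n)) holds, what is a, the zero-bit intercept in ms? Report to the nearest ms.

340 ms

Slope: b = (1190 − 510) / (log₂ 32 − log₂ 2) = 680/4.0000 = 170 ms/bit.
a = RT₁ − b·log₂ n₁ = 510 − 170 × 1 = 340.000 ms.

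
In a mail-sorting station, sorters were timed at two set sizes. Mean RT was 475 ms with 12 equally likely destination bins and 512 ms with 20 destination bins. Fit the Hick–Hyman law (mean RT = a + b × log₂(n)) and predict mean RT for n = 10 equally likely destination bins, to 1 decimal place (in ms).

461.8 ms

Solve the two-equation system in a and b:
  b = (512 − 475) / (log₂ 20 − log₂ 12) = 37 / (4.3219 − 3.5850) = 50.206 ms/bit
  a = 475 − 50.206 × 3.5850 = 295.014 ms
Then RT(10) = 295.014 + 50.206 × log₂ 10 = 295.014 + 50.206 × 3.3219 ≈ 461.794 ms.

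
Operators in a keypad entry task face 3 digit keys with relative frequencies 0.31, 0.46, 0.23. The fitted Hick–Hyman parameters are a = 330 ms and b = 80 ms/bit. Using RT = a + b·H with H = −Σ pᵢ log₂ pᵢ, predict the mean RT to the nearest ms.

Entropy contributions −pᵢ log₂ pᵢ: 0.5238, 0.5153, 0.4877; sum H = 1.5268 bits.
RT = a + bH = 330 + 80·1.5268 = 452.14 ms.

452 ms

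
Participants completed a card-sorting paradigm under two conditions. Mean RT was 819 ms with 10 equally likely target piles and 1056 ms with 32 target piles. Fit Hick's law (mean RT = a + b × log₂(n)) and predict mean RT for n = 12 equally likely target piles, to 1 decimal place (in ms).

Fit slope and intercept:
  b = (1056 − 819) / (log₂ 32 − log₂ 10) = 237 / (5 − 3.3219) = 141.234 ms/bit
  a = 819 − 141.234 × 3.3219 = 349.832 ms
Then RT(12) = 349.832 + 141.234 × log₂ 12 = 349.832 + 141.234 × 3.5850 ≈ 856.149 ms.

856.1 ms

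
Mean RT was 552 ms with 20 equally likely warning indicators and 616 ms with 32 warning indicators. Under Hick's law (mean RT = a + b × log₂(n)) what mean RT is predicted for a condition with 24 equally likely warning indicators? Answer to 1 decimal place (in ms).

Solve the two-equation system in a and b:
  b = (616 − 552) / (log₂ 32 − log₂ 20) = 64 / (5 − 4.3219) = 94.385 ms/bit
  a = 552 − 94.385 × 4.3219 = 144.074 ms
Then RT(24) = 144.074 + 94.385 × log₂ 24 = 144.074 + 94.385 × 4.5850 ≈ 576.827 ms.

576.8 ms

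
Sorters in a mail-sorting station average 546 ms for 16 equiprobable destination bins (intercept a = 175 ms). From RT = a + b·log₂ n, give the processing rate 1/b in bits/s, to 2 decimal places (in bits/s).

10.78 bits/s

b = (546 − 175)/log₂ 16 = 371/4 = 92.750 ms per bit = 0.09275 s/bit; the reciprocal is 10.782 bits/s.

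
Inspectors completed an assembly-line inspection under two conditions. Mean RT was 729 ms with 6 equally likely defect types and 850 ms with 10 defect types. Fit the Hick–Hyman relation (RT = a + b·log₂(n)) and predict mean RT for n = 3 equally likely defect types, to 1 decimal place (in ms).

564.8 ms

RT is linear in log₂ n, so two points fix the line:
  b = (850 − 729) / (log₂ 10 − log₂ 6) = 121 / (3.3219 − 2.5850) = 164.187 ms/bit
  a = 729 − 164.187 × 2.5850 = 304.583 ms
Then RT(3) = 304.583 + 164.187 × log₂ 3 = 304.583 + 164.187 × 1.5850 ≈ 564.813 ms.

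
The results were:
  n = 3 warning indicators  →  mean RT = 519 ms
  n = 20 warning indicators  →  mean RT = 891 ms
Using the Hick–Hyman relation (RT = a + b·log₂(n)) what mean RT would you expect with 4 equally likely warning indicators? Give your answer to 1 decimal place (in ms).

575.4 ms

With log₂ n on the abscissa the relation is linear; from the two conditions:
  b = (891 − 519) / (log₂ 20 − log₂ 3) = 372 / (4.3219 − 1.5850) = 135.917 ms/bit
  a = 519 − 135.917 × 1.5850 = 303.577 ms
Then RT(4) = 303.577 + 135.917 × log₂ 4 = 303.577 + 135.917 × 2 ≈ 575.411 ms.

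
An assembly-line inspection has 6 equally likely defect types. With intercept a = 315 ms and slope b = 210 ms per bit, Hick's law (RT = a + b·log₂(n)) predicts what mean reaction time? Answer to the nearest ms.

858 ms

log₂(6) = 2.5850 bits, so RT = 315 + 210 × 2.5850 ≈ 857.842 ms.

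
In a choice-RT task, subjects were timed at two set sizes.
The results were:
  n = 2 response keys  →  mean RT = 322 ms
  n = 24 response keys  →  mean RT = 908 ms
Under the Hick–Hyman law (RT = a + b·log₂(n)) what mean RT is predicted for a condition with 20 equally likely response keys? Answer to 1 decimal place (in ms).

Fit slope and intercept:
  b = (908 − 322) / (log₂ 24 − log₂ 2) = 586 / (4.5850 − 1) = 163.461 ms/bit
  a = 322 − 163.461 × 1 = 158.539 ms
Then RT(20) = 158.539 + 163.461 × log₂ 20 = 158.539 + 163.461 × 4.3219 ≈ 865.004 ms.

865.0 ms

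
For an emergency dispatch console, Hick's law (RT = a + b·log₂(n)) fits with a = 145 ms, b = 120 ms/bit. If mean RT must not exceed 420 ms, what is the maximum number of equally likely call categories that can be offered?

4

Information budget: (420 − 145)/120 = 2.2917 bits, so n ≤ 2^2.2917 = 4.896 → at most 4.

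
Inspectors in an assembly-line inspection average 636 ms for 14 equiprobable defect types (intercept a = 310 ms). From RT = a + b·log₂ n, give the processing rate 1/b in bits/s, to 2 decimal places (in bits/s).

b = (636 − 310)/log₂ 14 = 326/3.8074 = 85.624 ms per bit = 0.08562 s/bit; the reciprocal is 11.679 bits/s.

11.68 bits/s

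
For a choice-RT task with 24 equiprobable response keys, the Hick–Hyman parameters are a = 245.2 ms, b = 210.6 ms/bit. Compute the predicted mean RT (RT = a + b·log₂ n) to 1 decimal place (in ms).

log₂(24) = 4.5850 bits, so RT = 245.2 + 210.6 × 4.5850 ≈ 1210.793 ms.

1210.8 ms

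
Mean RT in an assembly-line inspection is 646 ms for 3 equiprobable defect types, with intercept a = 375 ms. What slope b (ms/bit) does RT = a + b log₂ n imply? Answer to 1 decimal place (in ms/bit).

log₂(3) = 1.5850 bits.
b = (RT − a)/log₂ n = (646 − 375) / 1.5850 = 170.982 ms/bit.

171.0 ms/bit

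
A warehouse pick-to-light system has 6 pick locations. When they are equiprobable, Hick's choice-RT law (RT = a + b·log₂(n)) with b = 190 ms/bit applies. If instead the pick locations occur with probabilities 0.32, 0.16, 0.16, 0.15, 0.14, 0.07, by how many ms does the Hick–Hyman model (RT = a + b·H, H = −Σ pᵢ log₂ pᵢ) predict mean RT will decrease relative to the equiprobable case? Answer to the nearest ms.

26 ms

Equiprobable entropy H₀ = log₂ 6 = 2.5850 bits.
Skewed entropy H = −Σ pᵢ log₂ pᵢ = 2.4483 bits.
ΔRT = b·(H₀ − H) = 190 × 0.1367 = 25.97 ms.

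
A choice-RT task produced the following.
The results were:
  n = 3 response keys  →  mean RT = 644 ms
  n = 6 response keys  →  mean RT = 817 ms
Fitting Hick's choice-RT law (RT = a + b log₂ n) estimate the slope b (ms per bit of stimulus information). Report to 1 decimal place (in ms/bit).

The slope on a log₂ axis is (817 − 644) / (2.5850 − 1.5850) = 173.000 ms/bit.

173.0 ms/bit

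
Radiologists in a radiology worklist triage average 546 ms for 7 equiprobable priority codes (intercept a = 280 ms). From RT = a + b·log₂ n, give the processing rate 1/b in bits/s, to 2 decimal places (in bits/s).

10.55 bits/s

Choice component = 546 − 280 = 266 ms over log₂(7) = 2.8074 bits.
b = 266 / 2.8074 = 94.751 ms/bit, so 1/b = 10.554 bits/s.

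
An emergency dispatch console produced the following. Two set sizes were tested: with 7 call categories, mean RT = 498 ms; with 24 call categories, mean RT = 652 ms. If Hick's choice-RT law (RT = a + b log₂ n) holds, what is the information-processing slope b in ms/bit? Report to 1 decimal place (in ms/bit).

86.6 ms/bit

The slope on a log₂ axis is (652 − 498) / (4.5850 − 2.8074) = 86.633 ms/bit.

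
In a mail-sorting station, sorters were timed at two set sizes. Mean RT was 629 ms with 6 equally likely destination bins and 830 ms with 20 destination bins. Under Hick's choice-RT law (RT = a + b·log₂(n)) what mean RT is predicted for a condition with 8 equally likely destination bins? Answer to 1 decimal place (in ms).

With log₂ n on the abscissa the relation is linear; from the two conditions:
  b = (830 − 629) / (log₂ 20 − log₂ 6) = 201 / (4.3219 − 2.5850) = 115.719 ms/bit
  a = 629 − 115.719 × 2.5850 = 329.871 ms
Then RT(8) = 329.871 + 115.719 × log₂ 8 = 329.871 + 115.719 × 3 ≈ 677.028 ms.

677.0 ms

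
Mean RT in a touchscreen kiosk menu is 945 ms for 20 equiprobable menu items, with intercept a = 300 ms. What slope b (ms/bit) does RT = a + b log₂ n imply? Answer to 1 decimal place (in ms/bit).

b = (945 − 300) / log₂(20) = 645 / 4.3219 = 149.239 ms/bit.

149.2 ms/bit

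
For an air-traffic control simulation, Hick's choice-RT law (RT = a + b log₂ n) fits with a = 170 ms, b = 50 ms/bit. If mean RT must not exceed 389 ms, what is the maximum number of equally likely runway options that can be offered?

20

Information budget: (389 − 170)/50 = 4.3800 bits, so n ≤ 2^4.3800 = 20.821 → at most 20.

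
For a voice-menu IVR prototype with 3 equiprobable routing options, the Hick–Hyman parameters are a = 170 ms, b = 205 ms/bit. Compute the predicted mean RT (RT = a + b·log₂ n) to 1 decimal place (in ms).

494.9 ms

log₂(3) = 1.5850 bits, so RT = 170 + 205 × 1.5850 ≈ 494.917 ms.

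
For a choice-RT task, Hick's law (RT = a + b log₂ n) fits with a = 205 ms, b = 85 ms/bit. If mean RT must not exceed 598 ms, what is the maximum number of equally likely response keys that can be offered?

Information budget: (598 − 205)/85 = 4.6235 bits, so n ≤ 2^4.6235 = 24.650 → at most 24.

24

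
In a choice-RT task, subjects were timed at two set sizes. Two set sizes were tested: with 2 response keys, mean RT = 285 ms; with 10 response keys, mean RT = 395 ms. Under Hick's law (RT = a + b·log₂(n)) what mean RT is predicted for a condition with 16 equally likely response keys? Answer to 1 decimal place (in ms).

427.1 ms

Solve the two-equation system in a and b:
  b = (395 − 285) / (log₂ 10 − log₂ 2) = 110 / (3.3219 − 1) = 47.374 ms/bit
  a = 285 − 47.374 × 1 = 237.626 ms
Then RT(16) = 237.626 + 47.374 × log₂ 16 = 237.626 + 47.374 × 4 ≈ 427.123 ms.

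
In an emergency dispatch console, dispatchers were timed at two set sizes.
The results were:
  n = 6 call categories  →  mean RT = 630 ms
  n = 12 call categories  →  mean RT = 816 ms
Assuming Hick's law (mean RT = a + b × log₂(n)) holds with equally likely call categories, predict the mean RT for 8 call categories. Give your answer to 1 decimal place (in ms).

RT is linear in log₂ n, so two points fix the line:
  b = (816 − 630) / (log₂ 12 − log₂ 6) = 186 / (3.5850 − 2.5850) = 186.000 ms/bit
  a = 630 − 186.000 × 2.5850 = 149.197 ms
Then RT(8) = 149.197 + 186.000 × log₂ 8 = 149.197 + 186.000 × 3 ≈ 707.197 ms.

707.2 ms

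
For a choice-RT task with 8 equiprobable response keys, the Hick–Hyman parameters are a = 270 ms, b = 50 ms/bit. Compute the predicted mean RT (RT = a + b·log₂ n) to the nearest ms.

log₂(8) = 3 bits, so RT = 270 + 50 × 3 ≈ 420.000 ms.

420 ms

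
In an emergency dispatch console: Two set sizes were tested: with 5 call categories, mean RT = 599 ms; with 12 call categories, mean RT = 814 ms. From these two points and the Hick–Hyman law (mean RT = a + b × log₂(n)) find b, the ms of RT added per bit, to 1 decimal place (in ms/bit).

b = (RT₂ − RT₁)/(log₂ n₂ − log₂ n₁) = (814 − 599)/(3.5850 − 2.3219) = 170.225 ms/bit.

170.2 ms/bit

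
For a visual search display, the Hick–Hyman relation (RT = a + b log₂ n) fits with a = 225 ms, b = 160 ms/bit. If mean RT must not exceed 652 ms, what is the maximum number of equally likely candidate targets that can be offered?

Information budget: (652 − 225)/160 = 2.6688 bits, so n ≤ 2^2.6688 = 6.359 → at most 6.

6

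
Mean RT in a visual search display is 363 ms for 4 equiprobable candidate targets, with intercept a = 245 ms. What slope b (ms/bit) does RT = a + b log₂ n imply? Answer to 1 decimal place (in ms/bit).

4 alternatives carry log₂ 4 = 2 bits; the choice cost is 363 − 245 = 118 ms, so b = 118/2 = 59.000 ms/bit.

59.0 ms/bit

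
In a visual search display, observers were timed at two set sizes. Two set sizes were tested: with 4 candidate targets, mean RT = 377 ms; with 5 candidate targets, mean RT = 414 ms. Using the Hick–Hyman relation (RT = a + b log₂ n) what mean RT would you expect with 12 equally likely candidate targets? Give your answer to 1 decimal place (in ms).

559.2 ms

RT is linear in log₂ n, so two points fix the line:
  b = (414 − 377) / (log₂ 5 − log₂ 4) = 37 / (2.3219 − 2) = 114.932 ms/bit
  a = 377 − 114.932 × 2 = 147.135 ms
Then RT(12) = 147.135 + 114.932 × log₂ 12 = 147.135 + 114.932 × 3.5850 ≈ 559.164 ms.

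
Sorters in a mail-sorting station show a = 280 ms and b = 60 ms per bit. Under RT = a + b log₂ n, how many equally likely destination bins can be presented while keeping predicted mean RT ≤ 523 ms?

Set 280 + 60·log₂ n ≤ 523 → log₂ n ≤ (523 − 280)/60 = 4.0500.
So n ≤ 2^4.0500 = 16.564; the largest integer n is 16.

16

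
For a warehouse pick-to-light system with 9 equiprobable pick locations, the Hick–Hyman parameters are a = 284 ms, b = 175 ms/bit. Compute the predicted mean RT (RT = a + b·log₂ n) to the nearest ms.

839 ms

log₂(9) = 3.1699 bits, so RT = 284 + 175 × 3.1699 ≈ 838.737 ms.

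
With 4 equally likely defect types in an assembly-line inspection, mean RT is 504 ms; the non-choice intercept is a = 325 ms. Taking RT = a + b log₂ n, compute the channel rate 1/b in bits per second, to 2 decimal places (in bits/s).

Choice component = 504 − 325 = 179 ms over log₂(4) = 2 bits.
b = 179 / 2 = 89.500 ms/bit, so 1/b = 11.173 bits/s.

11.17 bits/s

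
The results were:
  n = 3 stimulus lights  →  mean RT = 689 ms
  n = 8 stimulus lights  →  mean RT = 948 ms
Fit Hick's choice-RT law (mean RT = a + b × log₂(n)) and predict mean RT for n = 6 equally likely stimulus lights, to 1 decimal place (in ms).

872.0 ms

RT is linear in log₂ n, so two points fix the line:
  b = (948 − 689) / (log₂ 8 − log₂ 3) = 259 / (3 − 1.5850) = 183.034 ms/bit
  a = 689 − 183.034 × 1.5850 = 398.898 ms
Then RT(6) = 398.898 + 183.034 × log₂ 6 = 398.898 + 183.034 × 2.5850 ≈ 872.034 ms.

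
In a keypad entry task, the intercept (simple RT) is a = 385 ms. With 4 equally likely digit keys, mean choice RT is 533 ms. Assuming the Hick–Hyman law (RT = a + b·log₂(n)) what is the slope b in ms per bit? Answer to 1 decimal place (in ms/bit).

74.0 ms/bit

4 alternatives carry log₂ 4 = 2 bits; the choice cost is 533 − 385 = 148 ms, so b = 148/2 = 74.000 ms/bit.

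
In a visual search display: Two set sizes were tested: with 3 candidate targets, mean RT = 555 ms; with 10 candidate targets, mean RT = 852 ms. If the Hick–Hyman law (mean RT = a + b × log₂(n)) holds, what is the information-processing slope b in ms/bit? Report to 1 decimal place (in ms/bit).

Slope: b = (852 − 555) / (log₂ 10 − log₂ 3) = 297/1.7370 = 170.988 ms/bit.

171.0 ms/bit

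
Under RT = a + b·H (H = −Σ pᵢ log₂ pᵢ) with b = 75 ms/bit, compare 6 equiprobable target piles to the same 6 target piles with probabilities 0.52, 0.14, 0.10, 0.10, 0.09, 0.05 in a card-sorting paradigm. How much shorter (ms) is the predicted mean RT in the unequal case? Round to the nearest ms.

Equiprobable entropy H₀ = log₂ 6 = 2.5850 bits.
Skewed entropy H = −Σ pᵢ log₂ pᵢ = 2.0808 bits.
ΔRT = b·(H₀ − H) = 75 × 0.5041 = 37.81 ms.

38 ms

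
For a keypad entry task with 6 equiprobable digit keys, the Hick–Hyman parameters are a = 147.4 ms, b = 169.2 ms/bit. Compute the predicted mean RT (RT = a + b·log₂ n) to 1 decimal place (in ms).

log₂(6) = 2.5850 bits, so RT = 147.4 + 169.2 × 2.5850 ≈ 584.776 ms.

584.8 ms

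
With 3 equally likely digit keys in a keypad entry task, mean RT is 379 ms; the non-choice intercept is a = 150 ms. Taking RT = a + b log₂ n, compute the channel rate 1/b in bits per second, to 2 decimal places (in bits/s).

6.92 bits/s

b = (379 − 150)/log₂ 3 = 229/1.5850 = 144.483 ms per bit = 0.14448 s/bit; the reciprocal is 6.921 bits/s.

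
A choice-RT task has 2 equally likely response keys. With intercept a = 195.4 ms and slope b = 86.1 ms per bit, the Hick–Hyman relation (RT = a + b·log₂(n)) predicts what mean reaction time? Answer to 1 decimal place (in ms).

281.5 ms

log₂(2) = 1 bits, so RT = 195.4 + 86.1 × 1 ≈ 281.500 ms.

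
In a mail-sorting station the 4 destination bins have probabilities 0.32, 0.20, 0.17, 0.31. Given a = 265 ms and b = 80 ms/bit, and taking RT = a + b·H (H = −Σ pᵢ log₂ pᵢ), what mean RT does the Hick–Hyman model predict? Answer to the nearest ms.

H = 0.32·log₂(1/0.32) + 0.20·log₂(1/0.20) + 0.17·log₂(1/0.17) + 0.31·log₂(1/0.31) = 1.9488 bits.
RT = 265 + 80 × 1.9488 = 420.90 ms.

421 ms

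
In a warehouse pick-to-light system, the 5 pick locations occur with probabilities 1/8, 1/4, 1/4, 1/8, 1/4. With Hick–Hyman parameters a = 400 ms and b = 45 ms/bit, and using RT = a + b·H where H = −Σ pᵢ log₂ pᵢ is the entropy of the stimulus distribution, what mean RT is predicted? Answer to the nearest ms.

H = −Σ pᵢ log₂ pᵢ = 0.125·3 + 0.25·2 + 0.25·2 + 0.125·3 + 0.25·2 = 2.250 bits.
RT = 400 + 45 × 2.250 = 501.25 ms.

501 ms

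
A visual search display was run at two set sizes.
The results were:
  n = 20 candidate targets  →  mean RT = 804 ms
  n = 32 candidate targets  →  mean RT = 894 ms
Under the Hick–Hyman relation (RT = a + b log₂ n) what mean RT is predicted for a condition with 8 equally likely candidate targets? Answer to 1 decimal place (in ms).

628.5 ms

RT is linear in log₂ n, so two points fix the line:
  b = (894 − 804) / (log₂ 32 − log₂ 20) = 90 / (5 − 4.3219) = 132.729 ms/bit
  a = 804 − 132.729 × 4.3219 = 230.354 ms
Then RT(8) = 230.354 + 132.729 × log₂ 8 = 230.354 + 132.729 × 3 ≈ 628.541 ms.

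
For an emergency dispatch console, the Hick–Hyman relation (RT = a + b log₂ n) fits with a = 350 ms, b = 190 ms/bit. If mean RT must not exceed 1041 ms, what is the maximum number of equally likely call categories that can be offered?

12

Set 350 + 190·log₂ n ≤ 1041 → log₂ n ≤ (1041 − 350)/190 = 3.6368.
So n ≤ 2^3.6368 = 12.439; the largest integer n is 12.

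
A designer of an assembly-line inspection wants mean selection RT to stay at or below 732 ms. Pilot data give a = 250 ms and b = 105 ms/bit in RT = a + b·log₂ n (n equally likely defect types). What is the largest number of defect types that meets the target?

105·log₂ n ≤ 732 − 250 = 482, giving log₂ n ≤ 4.5905 and n ≤ 24.092. The largest whole number is 24.

24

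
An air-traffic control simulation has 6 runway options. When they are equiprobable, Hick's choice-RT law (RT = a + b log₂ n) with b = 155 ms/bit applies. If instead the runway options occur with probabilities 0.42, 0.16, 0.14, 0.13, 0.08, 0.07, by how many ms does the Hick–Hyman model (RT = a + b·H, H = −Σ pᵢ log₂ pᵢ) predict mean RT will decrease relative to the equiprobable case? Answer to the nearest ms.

46 ms

The RT saving is b·ΔH. Equiprobable H₀ = log₂(6) = 2.5850 bits; with the given probabilities H = 2.2885 bits.
b·(H₀ − H) = 155 × (2.5850 − 2.2885) = 45.95 ms.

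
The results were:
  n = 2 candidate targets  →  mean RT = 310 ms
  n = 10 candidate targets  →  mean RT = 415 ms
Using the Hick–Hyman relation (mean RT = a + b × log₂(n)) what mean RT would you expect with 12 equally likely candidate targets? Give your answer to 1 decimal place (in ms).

426.9 ms

With log₂ n on the abscissa the relation is linear; from the two conditions:
  b = (415 − 310) / (log₂ 10 − log₂ 2) = 105 / (3.3219 − 1) = 45.221 ms/bit
  a = 310 − 45.221 × 1 = 264.779 ms
Then RT(12) = 264.779 + 45.221 × log₂ 12 = 264.779 + 45.221 × 3.5850 ≈ 426.895 ms.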